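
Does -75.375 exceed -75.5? Yes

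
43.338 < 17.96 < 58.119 False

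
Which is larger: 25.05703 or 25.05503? 25.05703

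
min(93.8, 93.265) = 93.265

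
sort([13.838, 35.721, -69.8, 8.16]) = [-69.8, 8.16, 13.838, 35.721]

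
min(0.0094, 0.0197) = 0.0094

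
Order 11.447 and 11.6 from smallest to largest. 11.447, 11.6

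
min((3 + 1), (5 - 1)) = 4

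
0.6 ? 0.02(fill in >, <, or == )>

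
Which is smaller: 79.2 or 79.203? 79.2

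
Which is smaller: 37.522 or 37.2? 37.2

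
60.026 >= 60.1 False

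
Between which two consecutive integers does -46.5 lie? -47 and -46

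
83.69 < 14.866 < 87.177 False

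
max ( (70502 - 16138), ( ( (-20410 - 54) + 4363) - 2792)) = 54364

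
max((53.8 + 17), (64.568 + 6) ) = 70.8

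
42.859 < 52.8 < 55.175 True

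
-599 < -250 True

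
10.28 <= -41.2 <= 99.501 False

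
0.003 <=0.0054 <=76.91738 True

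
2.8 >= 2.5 True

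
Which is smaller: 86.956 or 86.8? 86.8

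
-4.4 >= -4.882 True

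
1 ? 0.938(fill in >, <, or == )>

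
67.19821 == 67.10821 False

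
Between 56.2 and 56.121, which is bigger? 56.2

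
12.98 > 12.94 True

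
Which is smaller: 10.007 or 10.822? 10.007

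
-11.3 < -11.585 False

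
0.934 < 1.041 True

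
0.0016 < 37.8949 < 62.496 True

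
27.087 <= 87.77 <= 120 True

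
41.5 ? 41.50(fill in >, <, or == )==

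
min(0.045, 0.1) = 0.045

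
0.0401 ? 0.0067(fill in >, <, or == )>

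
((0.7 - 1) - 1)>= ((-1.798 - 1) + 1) True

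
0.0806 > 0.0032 True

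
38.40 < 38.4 False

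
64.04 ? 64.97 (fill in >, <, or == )<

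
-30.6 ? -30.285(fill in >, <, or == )<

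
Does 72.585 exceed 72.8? No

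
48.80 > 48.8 False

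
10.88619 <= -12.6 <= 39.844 False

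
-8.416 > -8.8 True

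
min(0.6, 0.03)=0.03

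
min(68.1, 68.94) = 68.1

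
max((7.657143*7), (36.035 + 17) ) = 53.600001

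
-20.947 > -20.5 False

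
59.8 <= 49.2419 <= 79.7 False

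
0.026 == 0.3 False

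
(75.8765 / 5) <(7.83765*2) True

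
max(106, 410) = 410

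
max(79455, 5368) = 79455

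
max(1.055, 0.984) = 1.055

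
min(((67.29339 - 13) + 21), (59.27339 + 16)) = 75.27339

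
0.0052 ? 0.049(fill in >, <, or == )<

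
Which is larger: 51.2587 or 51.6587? 51.6587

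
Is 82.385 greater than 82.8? No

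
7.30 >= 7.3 True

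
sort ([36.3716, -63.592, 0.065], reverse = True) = [36.3716, 0.065, -63.592]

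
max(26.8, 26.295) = 26.8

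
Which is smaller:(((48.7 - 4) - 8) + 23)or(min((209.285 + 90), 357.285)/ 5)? (((48.7 - 4) - 8) + 23)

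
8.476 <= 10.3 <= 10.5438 True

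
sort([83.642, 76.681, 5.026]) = [5.026, 76.681, 83.642]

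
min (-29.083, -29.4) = -29.4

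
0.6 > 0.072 True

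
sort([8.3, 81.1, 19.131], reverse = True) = [81.1, 19.131, 8.3]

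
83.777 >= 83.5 True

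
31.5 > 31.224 True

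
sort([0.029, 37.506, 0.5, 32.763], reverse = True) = [37.506, 32.763, 0.5, 0.029]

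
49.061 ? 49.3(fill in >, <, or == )<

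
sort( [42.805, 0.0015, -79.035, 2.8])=[-79.035, 0.0015, 2.8, 42.805]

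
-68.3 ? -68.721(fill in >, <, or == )>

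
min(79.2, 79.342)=79.2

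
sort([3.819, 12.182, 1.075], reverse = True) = [12.182, 3.819, 1.075]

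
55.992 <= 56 True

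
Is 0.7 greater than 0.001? Yes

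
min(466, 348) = 348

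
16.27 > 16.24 True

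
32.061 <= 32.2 True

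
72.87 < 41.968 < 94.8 False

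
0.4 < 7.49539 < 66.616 True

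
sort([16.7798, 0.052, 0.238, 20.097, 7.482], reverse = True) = [20.097, 16.7798, 7.482, 0.238, 0.052]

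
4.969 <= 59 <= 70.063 True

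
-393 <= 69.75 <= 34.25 False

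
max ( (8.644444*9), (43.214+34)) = 77.799996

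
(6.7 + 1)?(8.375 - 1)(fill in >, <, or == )>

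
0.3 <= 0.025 False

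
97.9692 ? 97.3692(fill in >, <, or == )>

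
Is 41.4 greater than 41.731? No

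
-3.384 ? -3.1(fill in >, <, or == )<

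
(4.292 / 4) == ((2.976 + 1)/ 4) False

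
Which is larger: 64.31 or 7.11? 64.31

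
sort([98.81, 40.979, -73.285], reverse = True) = [98.81, 40.979, -73.285]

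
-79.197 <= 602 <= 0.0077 False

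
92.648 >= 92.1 True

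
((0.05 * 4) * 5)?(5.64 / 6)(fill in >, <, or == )>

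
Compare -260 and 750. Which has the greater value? 750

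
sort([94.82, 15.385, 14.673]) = [14.673, 15.385, 94.82]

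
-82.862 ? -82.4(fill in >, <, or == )<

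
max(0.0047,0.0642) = 0.0642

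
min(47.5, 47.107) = 47.107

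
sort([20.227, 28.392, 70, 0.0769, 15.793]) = [0.0769, 15.793, 20.227, 28.392, 70]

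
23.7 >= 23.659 True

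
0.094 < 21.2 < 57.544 True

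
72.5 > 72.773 False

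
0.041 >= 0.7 False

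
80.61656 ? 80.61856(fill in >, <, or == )<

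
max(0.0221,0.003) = 0.0221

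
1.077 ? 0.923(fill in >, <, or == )>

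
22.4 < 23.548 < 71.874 True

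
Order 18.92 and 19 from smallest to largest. 18.92, 19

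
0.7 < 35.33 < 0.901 False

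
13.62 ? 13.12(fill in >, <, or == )>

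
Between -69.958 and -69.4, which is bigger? -69.4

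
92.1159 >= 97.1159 False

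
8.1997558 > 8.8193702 False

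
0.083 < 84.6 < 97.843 True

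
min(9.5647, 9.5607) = 9.5607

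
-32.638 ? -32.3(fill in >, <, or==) <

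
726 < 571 False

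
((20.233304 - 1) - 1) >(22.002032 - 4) True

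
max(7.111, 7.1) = 7.111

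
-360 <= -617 False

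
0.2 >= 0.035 True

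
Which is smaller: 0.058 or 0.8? 0.058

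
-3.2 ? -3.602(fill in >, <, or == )>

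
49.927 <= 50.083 True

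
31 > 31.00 False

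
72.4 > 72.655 False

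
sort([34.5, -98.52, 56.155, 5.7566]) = [-98.52, 5.7566, 34.5, 56.155]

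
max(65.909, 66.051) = 66.051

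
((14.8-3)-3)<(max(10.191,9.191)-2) False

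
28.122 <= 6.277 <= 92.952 False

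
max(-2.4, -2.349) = -2.349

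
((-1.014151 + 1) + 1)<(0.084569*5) False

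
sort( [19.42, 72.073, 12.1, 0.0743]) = [0.0743, 12.1, 19.42, 72.073]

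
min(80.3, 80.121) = 80.121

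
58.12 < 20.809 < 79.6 False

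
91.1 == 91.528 False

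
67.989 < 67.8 False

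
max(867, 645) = 867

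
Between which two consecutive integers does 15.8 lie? 15 and 16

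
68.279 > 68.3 False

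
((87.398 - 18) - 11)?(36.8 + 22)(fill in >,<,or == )<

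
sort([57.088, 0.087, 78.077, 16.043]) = [0.087, 16.043, 57.088, 78.077]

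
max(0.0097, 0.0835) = 0.0835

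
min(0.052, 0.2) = 0.052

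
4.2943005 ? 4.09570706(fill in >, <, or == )>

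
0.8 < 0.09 False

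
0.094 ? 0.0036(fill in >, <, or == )>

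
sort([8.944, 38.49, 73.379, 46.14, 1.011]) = [1.011, 8.944, 38.49, 46.14, 73.379]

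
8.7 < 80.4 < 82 True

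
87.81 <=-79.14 False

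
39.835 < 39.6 False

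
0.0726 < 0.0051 False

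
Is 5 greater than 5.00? No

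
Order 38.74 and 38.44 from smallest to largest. 38.44, 38.74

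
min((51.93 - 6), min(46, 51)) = 45.93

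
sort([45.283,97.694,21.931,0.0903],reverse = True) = [97.694,45.283,21.931,0.0903]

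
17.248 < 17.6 True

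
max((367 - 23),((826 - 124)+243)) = 945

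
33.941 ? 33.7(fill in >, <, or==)>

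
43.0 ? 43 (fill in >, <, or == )==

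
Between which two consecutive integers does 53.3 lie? 53 and 54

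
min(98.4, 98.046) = 98.046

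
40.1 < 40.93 True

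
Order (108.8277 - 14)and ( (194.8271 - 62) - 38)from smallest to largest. ( (194.8271 - 62) - 38), (108.8277 - 14)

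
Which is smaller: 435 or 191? 191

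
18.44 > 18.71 False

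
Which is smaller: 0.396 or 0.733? 0.396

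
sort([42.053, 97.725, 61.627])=[42.053, 61.627, 97.725]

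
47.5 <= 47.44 False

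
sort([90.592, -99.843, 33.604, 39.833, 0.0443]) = [-99.843, 0.0443, 33.604, 39.833, 90.592]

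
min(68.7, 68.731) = 68.7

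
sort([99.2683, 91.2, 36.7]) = [36.7, 91.2, 99.2683]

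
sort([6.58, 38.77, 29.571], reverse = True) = [38.77, 29.571, 6.58]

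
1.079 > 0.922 True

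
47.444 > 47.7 False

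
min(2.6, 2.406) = 2.406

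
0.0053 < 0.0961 True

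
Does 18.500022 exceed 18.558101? No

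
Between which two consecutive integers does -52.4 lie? -53 and -52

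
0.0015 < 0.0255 True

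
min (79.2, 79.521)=79.2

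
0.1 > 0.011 True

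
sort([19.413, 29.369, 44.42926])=[19.413, 29.369, 44.42926]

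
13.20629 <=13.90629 True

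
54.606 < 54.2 False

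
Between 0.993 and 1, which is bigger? 1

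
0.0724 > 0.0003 True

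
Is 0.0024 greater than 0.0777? No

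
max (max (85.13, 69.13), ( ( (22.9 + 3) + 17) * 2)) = 85.8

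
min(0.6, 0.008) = 0.008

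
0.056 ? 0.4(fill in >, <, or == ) <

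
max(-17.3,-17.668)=-17.3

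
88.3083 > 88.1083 True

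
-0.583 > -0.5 False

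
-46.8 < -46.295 True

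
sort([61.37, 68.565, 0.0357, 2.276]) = [0.0357, 2.276, 61.37, 68.565]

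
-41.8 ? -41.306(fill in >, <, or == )<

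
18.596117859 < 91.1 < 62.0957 False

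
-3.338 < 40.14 True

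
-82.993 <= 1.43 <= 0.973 False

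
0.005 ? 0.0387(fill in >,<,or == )<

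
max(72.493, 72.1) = 72.493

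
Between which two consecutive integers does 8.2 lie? 8 and 9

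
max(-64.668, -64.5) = -64.5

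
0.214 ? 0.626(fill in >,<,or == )<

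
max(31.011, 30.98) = 31.011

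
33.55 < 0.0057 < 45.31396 False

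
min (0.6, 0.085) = 0.085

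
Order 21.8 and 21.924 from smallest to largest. 21.8, 21.924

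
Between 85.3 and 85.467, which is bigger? 85.467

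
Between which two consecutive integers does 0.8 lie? 0 and 1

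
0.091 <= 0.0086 False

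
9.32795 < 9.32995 True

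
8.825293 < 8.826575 True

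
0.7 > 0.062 True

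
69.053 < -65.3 False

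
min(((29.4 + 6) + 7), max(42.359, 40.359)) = 42.359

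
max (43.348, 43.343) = 43.348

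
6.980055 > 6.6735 True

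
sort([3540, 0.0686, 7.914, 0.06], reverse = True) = [3540, 7.914, 0.0686, 0.06]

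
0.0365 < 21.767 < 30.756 True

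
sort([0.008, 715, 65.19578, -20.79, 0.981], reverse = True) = [715, 65.19578, 0.981, 0.008, -20.79]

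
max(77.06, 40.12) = 77.06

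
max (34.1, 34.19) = 34.19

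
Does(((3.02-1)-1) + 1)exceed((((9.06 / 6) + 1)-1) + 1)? No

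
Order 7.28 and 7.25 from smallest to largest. 7.25, 7.28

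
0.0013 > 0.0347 False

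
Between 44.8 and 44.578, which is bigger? 44.8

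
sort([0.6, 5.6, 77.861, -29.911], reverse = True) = [77.861, 5.6, 0.6, -29.911]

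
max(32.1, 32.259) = 32.259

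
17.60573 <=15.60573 False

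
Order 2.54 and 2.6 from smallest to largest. 2.54,2.6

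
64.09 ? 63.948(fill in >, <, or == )>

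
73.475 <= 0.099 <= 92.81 False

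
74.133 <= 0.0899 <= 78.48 False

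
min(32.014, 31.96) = 31.96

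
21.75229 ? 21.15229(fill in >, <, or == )>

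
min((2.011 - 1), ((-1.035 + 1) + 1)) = 0.965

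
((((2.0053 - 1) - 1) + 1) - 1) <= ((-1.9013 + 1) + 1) True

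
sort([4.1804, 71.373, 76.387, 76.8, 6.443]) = [4.1804, 6.443, 71.373, 76.387, 76.8]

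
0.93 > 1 False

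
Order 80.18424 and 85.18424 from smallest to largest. 80.18424, 85.18424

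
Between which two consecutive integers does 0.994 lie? 0 and 1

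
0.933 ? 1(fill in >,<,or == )<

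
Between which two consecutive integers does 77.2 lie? 77 and 78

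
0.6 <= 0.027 False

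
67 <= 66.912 False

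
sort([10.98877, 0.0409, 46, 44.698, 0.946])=[0.0409, 0.946, 10.98877, 44.698, 46]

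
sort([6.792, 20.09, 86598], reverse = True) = [86598, 20.09, 6.792]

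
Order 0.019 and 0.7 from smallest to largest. 0.019, 0.7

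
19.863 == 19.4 False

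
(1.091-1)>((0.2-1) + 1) False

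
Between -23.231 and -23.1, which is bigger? -23.1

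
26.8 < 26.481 False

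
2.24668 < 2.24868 True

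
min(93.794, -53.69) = -53.69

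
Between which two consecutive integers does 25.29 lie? 25 and 26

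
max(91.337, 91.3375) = 91.3375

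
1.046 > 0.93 True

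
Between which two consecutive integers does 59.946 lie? 59 and 60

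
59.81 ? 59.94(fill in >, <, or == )<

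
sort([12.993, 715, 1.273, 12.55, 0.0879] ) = [0.0879, 1.273, 12.55, 12.993, 715]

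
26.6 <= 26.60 True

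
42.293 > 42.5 False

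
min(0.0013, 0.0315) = 0.0013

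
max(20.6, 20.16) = 20.6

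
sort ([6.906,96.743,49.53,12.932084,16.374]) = [6.906,12.932084,16.374,49.53,96.743]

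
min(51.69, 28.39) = 28.39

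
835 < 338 False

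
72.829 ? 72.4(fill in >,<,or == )>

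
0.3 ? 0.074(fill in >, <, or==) >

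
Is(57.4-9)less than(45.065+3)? No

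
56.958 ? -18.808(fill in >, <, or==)>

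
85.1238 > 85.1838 False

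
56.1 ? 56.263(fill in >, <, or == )<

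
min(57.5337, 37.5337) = 37.5337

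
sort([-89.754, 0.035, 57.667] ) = [-89.754, 0.035, 57.667]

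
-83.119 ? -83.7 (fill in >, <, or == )>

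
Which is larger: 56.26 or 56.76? 56.76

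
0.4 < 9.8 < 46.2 True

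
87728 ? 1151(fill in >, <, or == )>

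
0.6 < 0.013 False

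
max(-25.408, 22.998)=22.998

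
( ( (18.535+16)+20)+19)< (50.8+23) True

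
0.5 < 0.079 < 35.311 False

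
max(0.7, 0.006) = 0.7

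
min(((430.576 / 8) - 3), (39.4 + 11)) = 50.4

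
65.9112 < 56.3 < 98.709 False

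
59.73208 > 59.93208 False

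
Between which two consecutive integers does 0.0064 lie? 0 and 1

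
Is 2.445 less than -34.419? No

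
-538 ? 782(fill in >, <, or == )<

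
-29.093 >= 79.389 False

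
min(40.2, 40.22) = 40.2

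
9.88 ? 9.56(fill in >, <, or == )>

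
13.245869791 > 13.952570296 False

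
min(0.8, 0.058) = 0.058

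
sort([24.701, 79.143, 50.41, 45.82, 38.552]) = [24.701, 38.552, 45.82, 50.41, 79.143]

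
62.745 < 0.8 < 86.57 False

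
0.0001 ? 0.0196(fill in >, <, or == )<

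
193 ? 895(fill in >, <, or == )<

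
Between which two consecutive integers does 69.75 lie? 69 and 70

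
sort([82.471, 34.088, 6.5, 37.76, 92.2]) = [6.5, 34.088, 37.76, 82.471, 92.2]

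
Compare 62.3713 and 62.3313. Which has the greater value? 62.3713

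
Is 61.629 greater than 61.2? Yes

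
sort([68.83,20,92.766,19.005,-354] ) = [-354,19.005,20,68.83,92.766]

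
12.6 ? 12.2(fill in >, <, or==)>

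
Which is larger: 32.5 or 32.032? 32.5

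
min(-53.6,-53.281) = -53.6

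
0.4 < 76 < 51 False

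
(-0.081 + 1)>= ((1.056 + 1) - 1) False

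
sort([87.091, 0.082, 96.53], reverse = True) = [96.53, 87.091, 0.082]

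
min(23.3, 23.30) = 23.3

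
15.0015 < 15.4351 True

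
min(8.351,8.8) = 8.351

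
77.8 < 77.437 False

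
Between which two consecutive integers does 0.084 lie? 0 and 1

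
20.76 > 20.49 True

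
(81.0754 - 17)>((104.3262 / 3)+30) False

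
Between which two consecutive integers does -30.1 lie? -31 and -30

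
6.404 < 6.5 True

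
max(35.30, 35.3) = 35.3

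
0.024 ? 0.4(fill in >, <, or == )<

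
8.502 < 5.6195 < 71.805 False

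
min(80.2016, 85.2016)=80.2016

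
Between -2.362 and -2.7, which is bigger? -2.362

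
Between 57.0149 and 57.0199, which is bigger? 57.0199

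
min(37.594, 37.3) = 37.3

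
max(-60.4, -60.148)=-60.148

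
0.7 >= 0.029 True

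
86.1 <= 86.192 True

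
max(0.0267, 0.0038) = 0.0267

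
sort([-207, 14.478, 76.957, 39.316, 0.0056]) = [-207, 0.0056, 14.478, 39.316, 76.957]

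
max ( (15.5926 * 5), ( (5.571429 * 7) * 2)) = 78.000006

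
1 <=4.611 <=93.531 True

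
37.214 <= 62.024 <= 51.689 False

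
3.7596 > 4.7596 False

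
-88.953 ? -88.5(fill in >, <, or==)<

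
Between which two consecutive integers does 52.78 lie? 52 and 53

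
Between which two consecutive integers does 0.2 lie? 0 and 1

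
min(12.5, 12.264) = 12.264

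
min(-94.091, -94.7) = -94.7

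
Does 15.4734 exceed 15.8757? No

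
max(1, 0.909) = 1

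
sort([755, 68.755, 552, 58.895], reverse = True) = [755, 552, 68.755, 58.895]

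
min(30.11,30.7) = 30.11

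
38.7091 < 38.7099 True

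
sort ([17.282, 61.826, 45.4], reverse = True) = [61.826, 45.4, 17.282]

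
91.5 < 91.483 False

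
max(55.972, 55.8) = 55.972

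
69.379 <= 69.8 True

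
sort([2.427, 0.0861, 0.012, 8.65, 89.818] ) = [0.012, 0.0861, 2.427, 8.65, 89.818]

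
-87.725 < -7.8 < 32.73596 True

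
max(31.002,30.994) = 31.002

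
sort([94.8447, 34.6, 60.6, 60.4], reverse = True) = [94.8447, 60.6, 60.4, 34.6]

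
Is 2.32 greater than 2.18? Yes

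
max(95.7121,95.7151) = 95.7151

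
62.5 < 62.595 True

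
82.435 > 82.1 True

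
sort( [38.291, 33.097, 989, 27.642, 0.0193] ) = [0.0193, 27.642, 33.097, 38.291, 989]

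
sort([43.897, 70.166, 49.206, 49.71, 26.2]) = [26.2, 43.897, 49.206, 49.71, 70.166]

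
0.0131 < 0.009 False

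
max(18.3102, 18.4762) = 18.4762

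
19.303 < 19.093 False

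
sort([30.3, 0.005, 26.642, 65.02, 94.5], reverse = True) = [94.5, 65.02, 30.3, 26.642, 0.005]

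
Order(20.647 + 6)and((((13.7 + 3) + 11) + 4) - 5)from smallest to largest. (20.647 + 6), ((((13.7 + 3) + 11) + 4) - 5)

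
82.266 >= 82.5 False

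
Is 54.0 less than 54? No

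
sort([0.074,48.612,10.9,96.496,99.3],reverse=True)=[99.3,96.496,48.612,10.9,0.074]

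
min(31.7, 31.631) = 31.631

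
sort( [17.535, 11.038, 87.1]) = [11.038, 17.535, 87.1]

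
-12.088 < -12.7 False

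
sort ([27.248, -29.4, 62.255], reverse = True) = [62.255, 27.248, -29.4]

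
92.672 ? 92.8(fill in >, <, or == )<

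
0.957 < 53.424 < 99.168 True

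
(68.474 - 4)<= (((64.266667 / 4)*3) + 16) False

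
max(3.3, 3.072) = 3.3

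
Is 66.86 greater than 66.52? Yes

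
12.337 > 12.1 True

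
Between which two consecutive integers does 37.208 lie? 37 and 38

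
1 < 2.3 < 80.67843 True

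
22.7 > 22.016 True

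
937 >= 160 True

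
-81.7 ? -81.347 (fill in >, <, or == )<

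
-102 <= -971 False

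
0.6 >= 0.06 True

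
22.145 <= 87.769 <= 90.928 True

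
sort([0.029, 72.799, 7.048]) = [0.029, 7.048, 72.799]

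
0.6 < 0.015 False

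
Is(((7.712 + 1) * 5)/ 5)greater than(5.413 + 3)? Yes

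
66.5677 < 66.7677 True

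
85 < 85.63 True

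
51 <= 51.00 True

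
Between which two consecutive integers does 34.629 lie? 34 and 35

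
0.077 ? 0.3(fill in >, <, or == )<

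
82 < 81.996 False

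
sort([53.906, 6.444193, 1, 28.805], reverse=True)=[53.906, 28.805, 6.444193, 1]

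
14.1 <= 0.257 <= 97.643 False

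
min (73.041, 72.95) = 72.95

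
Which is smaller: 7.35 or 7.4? 7.35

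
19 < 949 True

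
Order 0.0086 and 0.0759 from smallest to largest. 0.0086, 0.0759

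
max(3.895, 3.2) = 3.895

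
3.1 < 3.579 True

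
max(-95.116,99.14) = 99.14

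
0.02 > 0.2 False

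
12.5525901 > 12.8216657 False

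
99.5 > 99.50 False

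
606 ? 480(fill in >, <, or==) >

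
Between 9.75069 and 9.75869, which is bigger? 9.75869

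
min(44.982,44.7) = 44.7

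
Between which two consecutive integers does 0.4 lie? 0 and 1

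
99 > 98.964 True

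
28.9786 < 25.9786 False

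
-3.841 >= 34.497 False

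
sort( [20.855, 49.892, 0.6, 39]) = [0.6, 20.855, 39, 49.892]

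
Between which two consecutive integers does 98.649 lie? 98 and 99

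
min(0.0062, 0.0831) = 0.0062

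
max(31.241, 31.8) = 31.8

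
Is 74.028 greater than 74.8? No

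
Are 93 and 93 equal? Yes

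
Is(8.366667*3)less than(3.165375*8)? Yes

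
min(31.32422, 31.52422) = 31.32422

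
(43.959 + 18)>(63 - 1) False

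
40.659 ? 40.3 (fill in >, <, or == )>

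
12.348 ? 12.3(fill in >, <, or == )>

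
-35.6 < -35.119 True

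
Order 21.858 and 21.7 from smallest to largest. 21.7, 21.858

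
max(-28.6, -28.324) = -28.324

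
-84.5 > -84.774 True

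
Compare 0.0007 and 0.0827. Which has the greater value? 0.0827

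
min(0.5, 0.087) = 0.087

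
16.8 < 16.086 False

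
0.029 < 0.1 True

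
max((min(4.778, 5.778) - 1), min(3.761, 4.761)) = 3.778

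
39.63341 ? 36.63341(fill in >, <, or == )>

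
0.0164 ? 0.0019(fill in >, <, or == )>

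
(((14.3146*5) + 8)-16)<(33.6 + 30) True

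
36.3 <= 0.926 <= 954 False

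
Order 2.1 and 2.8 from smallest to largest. 2.1, 2.8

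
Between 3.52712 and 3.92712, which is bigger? 3.92712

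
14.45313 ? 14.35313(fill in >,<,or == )>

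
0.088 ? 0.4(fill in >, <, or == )<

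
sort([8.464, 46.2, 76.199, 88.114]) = [8.464, 46.2, 76.199, 88.114]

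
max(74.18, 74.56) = 74.56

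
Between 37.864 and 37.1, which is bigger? 37.864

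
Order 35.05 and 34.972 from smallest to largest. 34.972, 35.05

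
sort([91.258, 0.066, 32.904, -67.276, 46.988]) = [-67.276, 0.066, 32.904, 46.988, 91.258]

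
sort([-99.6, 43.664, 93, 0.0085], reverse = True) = [93, 43.664, 0.0085, -99.6]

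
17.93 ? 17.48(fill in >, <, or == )>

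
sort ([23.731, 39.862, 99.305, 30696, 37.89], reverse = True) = [30696, 99.305, 39.862, 37.89, 23.731]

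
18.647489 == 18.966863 False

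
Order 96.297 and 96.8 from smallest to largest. 96.297, 96.8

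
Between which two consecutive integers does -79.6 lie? -80 and -79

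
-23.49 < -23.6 False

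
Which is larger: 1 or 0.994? 1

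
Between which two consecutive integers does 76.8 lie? 76 and 77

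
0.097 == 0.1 False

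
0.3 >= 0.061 True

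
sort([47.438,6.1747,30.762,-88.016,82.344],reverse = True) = [82.344,47.438,30.762,6.1747,-88.016]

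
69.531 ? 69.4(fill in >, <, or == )>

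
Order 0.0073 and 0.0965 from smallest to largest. 0.0073, 0.0965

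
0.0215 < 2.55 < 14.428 True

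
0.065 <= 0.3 True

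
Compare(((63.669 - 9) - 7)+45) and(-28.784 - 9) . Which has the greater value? (((63.669 - 9) - 7)+45)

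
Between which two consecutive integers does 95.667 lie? 95 and 96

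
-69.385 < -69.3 True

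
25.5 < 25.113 False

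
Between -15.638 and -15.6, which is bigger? -15.6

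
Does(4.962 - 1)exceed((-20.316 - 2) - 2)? Yes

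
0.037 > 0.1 False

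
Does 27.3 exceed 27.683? No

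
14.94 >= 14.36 True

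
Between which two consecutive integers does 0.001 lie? 0 and 1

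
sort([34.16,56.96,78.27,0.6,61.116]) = [0.6,34.16,56.96,61.116,78.27]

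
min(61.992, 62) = 61.992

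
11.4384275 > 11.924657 False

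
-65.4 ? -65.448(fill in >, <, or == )>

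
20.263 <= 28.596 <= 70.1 True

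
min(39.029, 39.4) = 39.029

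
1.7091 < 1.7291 True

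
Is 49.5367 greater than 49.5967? No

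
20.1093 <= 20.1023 False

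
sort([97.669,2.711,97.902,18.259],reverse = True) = [97.902,97.669,18.259,2.711]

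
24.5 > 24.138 True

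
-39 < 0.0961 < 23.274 True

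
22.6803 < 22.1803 False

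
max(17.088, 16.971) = 17.088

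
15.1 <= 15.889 True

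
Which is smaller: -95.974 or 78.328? -95.974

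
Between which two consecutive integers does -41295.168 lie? -41296 and -41295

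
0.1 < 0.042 False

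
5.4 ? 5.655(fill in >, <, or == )<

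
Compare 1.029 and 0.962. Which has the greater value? 1.029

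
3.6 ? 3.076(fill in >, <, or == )>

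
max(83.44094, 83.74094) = 83.74094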